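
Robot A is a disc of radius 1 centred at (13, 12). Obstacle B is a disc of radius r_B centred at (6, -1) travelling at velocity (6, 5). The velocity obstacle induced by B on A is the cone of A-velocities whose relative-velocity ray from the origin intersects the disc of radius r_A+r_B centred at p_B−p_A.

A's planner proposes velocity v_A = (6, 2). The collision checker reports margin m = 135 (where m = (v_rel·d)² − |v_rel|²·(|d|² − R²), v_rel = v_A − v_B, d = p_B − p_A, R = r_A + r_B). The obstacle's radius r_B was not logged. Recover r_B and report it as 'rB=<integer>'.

m = 135
d = (-7, -13);  v_rel = (0, -3),  |v_rel|² = 9
v_rel×d = (0)·(-13) − (-3)·(-7) = -21
since m = R²·9 − (-21)²:  R² = (441 + 135) / 9 = 64
R = √64 = 8  ⇒  r_B = 8 − 1 = 7

rB=7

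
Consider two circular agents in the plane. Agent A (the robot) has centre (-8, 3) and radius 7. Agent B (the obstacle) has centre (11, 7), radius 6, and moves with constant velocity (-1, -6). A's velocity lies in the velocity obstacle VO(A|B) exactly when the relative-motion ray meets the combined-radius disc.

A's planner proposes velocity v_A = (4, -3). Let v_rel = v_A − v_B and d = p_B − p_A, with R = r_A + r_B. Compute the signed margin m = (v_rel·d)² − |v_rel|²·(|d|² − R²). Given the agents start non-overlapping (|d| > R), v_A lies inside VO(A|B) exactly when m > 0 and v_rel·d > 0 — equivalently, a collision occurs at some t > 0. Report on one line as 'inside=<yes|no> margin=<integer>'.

d = (19, 4),  |d|² = 377;  R = 7+6 = 13,  c = 377−13² = 208
v_rel = (5, 3),  |v_rel|² = 34;  v_rel·d = (5)·(19) + (3)·(4) = 107
34·t² − 214·t + 208 = 0  ⇒  m = 107² − 34·208 = 4377
m = 4377 > 0,  v_rel·d = 107 > 0  ⇒  inside

inside=yes margin=4377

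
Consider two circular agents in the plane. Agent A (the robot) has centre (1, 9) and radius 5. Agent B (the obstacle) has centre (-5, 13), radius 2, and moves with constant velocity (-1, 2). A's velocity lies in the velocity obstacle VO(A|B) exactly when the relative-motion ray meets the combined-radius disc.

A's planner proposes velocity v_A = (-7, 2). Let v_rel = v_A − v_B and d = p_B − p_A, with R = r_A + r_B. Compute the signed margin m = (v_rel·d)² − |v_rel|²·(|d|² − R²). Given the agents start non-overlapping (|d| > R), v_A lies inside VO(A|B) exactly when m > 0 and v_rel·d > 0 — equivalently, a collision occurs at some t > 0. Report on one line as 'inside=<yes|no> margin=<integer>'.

d = (-6, 4),  |d|² = 52;  R = 5+2 = 7,  c = 52−7² = 3
v_rel = (-6, 0),  |v_rel|² = 36;  v_rel·d = (-6)·(-6) + (0)·(4) = 36
36·t² − 72·t + 3 = 0  ⇒  m = 36² − 36·3 = 1188
m = 1188 > 0,  v_rel·d = 36 > 0  ⇒  inside

inside=yes margin=1188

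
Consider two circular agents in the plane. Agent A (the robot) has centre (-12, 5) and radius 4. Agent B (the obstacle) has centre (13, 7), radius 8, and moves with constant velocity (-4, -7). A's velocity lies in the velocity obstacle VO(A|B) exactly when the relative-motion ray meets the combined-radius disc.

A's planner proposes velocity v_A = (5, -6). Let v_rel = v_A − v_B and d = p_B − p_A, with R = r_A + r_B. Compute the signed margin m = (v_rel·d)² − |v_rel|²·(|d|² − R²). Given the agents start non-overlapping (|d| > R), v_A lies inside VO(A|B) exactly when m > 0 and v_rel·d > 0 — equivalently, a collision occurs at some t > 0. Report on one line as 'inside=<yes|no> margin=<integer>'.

d = (25, 2),  |d|² = 629;  R = 4+8 = 12,  c = 629−12² = 485
v_rel = (9, 1),  |v_rel|² = 82;  v_rel·d = (9)·(25) + (1)·(2) = 227
82·t² − 454·t + 485 = 0  ⇒  m = 227² − 82·485 = 11759
m = 11759 > 0,  v_rel·d = 227 > 0  ⇒  inside

inside=yes margin=11759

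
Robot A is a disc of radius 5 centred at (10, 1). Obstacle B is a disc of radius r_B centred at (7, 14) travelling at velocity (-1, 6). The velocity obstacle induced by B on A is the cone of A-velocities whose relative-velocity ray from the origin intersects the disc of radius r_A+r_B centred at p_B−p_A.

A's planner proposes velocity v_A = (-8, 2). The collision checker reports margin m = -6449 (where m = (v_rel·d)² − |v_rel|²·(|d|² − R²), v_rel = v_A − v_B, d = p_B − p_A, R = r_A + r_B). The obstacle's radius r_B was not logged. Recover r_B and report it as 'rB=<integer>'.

m = -6449
d = (-3, 13);  v_rel = (-7, -4),  |v_rel|² = 65
v_rel×d = (-7)·(13) − (-4)·(-3) = -103
since m = R²·65 − (-103)²:  R² = (10609 + -6449) / 65 = 64
R = √64 = 8  ⇒  r_B = 8 − 5 = 3

rB=3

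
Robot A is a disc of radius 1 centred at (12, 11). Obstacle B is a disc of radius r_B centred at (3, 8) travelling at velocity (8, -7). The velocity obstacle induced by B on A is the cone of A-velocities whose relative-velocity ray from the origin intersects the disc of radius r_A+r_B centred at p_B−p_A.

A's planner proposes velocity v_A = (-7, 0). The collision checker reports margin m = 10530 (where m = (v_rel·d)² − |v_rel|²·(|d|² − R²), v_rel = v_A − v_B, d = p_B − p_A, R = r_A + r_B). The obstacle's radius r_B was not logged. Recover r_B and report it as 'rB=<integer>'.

m = 10530
d = (-9, -3);  v_rel = (-15, 7),  |v_rel|² = 274
v_rel×d = (-15)·(-3) − (7)·(-9) = 108
since m = R²·274 − 108²:  R² = (11664 + 10530) / 274 = 81
R = √81 = 9  ⇒  r_B = 9 − 1 = 8

rB=8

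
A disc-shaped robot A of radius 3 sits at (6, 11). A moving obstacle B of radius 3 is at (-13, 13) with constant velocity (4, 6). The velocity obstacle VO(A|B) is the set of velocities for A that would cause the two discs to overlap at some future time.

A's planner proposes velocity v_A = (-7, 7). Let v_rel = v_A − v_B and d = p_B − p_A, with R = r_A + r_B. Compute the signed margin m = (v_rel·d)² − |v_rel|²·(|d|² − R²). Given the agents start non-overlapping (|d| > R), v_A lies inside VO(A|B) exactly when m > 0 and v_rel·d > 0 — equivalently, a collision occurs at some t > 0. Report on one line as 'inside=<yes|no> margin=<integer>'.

d = (-19, 2),  |d|² = 365;  R = 3+3 = 6,  c = 365−6² = 329
v_rel = (-11, 1),  |v_rel|² = 122;  v_rel·d = (-11)·(-19) + (1)·(2) = 211
122·t² − 422·t + 329 = 0  ⇒  m = 211² − 122·329 = 4383
m = 4383 > 0,  v_rel·d = 211 > 0  ⇒  inside

inside=yes margin=4383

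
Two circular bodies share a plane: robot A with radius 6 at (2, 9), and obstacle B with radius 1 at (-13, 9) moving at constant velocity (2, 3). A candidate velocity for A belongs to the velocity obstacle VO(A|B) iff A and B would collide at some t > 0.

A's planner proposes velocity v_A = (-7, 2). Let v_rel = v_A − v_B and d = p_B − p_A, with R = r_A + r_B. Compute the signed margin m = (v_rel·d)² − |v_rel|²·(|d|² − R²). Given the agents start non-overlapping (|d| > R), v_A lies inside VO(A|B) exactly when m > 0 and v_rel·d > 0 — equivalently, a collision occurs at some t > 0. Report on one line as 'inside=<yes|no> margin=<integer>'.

d = (-15, 0),  |d|² = 225;  R = 6+1 = 7,  c = 225−7² = 176
v_rel = (-9, -1),  |v_rel|² = 82;  v_rel·d = (-9)·(-15) + (-1)·(0) = 135
82·t² − 270·t + 176 = 0  ⇒  m = 135² − 82·176 = 3793
m = 3793 > 0,  v_rel·d = 135 > 0  ⇒  inside

inside=yes margin=3793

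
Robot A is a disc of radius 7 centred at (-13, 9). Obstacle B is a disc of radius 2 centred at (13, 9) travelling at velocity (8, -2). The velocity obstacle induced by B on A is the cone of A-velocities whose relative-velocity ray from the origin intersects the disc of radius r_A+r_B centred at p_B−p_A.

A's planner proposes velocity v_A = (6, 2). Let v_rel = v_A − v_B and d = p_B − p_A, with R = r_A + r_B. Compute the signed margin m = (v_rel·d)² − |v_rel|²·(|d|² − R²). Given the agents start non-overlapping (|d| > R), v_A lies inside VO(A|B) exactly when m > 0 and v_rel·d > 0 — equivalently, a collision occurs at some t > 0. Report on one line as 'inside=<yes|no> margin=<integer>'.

d = (26, 0),  |d|² = 676;  R = 7+2 = 9,  c = 676−9² = 595
v_rel = (-2, 4),  |v_rel|² = 20;  v_rel·d = (-2)·(26) + (4)·(0) = -52
20·t² + 104·t + 595 = 0  ⇒  m = (-52)² − 20·595 = -9196
m = -9196 < 0,  v_rel·d = -52 < 0  ⇒  outside

inside=no margin=-9196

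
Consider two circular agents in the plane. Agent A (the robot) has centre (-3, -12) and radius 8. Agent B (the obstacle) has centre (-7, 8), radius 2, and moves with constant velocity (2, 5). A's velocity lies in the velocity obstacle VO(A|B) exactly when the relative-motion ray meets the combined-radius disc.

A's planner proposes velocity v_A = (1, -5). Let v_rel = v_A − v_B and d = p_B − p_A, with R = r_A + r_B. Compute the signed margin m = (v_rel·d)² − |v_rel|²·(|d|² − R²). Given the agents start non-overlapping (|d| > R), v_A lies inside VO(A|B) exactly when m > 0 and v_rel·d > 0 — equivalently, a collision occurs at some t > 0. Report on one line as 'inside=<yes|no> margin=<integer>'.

d = (-4, 20),  |d|² = 416;  R = 8+2 = 10,  c = 416−10² = 316
v_rel = (-1, -10),  |v_rel|² = 101;  v_rel·d = (-1)·(-4) + (-10)·(20) = -196
101·t² + 392·t + 316 = 0  ⇒  m = (-196)² − 101·316 = 6500
m = 6500 > 0,  v_rel·d = -196 < 0  ⇒  outside

inside=no margin=6500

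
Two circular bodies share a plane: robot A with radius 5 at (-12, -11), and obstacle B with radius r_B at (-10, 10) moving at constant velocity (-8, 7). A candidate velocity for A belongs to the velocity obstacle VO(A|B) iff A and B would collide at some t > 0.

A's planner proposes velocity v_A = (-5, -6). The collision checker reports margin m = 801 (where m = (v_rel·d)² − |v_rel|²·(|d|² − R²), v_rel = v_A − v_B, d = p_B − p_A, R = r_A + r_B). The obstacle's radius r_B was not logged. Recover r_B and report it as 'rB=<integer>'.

m = 801
d = (2, 21);  v_rel = (3, -13),  |v_rel|² = 178
v_rel×d = (3)·(21) − (-13)·(2) = 89
since m = R²·178 − 89²:  R² = (7921 + 801) / 178 = 49
R = √49 = 7  ⇒  r_B = 7 − 5 = 2

rB=2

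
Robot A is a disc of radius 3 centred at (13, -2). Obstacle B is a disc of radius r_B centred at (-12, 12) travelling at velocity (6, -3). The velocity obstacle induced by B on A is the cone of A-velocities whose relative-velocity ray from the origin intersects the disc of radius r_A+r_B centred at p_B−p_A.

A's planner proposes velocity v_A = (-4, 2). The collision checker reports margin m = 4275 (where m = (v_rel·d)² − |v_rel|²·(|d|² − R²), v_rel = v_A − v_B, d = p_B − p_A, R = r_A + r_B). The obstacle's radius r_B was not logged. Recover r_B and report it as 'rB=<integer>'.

m = 4275
d = (-25, 14);  v_rel = (-10, 5),  |v_rel|² = 125
v_rel×d = (-10)·(14) − (5)·(-25) = -15
since m = R²·125 − (-15)²:  R² = (225 + 4275) / 125 = 36
R = √36 = 6  ⇒  r_B = 6 − 3 = 3

rB=3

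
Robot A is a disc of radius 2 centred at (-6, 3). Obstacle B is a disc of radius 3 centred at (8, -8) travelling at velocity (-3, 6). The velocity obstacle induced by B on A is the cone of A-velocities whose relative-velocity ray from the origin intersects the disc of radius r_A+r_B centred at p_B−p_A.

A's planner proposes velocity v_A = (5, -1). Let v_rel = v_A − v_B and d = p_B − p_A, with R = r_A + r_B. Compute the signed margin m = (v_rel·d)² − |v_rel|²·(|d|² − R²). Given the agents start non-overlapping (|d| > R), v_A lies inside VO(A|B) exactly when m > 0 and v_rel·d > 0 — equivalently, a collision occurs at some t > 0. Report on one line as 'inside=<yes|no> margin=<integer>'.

d = (14, -11),  |d|² = 317;  R = 2+3 = 5,  c = 317−5² = 292
v_rel = (8, -7),  |v_rel|² = 113;  v_rel·d = (8)·(14) + (-7)·(-11) = 189
113·t² − 378·t + 292 = 0  ⇒  m = 189² − 113·292 = 2725
m = 2725 > 0,  v_rel·d = 189 > 0  ⇒  inside

inside=yes margin=2725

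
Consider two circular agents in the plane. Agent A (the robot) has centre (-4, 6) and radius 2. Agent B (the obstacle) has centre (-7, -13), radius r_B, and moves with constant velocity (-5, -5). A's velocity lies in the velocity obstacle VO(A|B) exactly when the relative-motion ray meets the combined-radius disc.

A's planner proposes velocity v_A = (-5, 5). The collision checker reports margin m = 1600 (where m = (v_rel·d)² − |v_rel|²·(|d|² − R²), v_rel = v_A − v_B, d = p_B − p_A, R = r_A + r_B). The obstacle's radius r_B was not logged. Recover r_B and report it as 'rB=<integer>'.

m = 1600
d = (-3, -19);  v_rel = (0, 10),  |v_rel|² = 100
v_rel×d = (0)·(-19) − (10)·(-3) = 30
since m = R²·100 − 30²:  R² = (900 + 1600) / 100 = 25
R = √25 = 5  ⇒  r_B = 5 − 2 = 3

rB=3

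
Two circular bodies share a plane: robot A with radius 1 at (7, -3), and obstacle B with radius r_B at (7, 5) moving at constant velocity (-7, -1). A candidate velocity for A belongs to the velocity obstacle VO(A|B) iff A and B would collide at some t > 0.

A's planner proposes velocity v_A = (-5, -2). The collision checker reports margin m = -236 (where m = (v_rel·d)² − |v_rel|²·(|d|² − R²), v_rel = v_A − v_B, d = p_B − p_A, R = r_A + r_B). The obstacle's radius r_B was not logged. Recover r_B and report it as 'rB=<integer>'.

m = -236
d = (0, 8);  v_rel = (2, -1),  |v_rel|² = 5
v_rel×d = (2)·(8) − (-1)·(0) = 16
since m = R²·5 − 16²:  R² = (256 + -236) / 5 = 4
R = √4 = 2  ⇒  r_B = 2 − 1 = 1

rB=1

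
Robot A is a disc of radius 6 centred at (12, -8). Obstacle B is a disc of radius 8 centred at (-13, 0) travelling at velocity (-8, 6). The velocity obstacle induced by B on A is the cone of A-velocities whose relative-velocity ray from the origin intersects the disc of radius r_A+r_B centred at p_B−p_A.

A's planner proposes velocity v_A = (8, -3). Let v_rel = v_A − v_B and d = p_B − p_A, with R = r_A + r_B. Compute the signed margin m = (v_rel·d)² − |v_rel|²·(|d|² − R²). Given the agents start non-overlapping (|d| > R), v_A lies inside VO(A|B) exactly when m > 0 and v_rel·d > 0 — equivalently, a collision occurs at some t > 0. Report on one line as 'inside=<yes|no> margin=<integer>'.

d = (-25, 8),  |d|² = 689;  R = 6+8 = 14,  c = 689−14² = 493
v_rel = (16, -9),  |v_rel|² = 337;  v_rel·d = (16)·(-25) + (-9)·(8) = -472
337·t² + 944·t + 493 = 0  ⇒  m = (-472)² − 337·493 = 56643
m = 56643 > 0,  v_rel·d = -472 < 0  ⇒  outside

inside=no margin=56643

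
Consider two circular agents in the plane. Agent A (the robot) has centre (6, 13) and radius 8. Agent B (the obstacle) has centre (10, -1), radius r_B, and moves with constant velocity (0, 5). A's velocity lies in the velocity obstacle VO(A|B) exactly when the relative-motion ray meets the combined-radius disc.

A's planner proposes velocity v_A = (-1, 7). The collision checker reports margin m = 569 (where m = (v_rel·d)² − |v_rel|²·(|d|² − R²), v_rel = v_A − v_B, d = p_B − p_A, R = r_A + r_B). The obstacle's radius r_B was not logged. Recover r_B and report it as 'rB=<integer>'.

m = 569
d = (4, -14);  v_rel = (-1, 2),  |v_rel|² = 5
v_rel×d = (-1)·(-14) − (2)·(4) = 6
since m = R²·5 − 6²:  R² = (36 + 569) / 5 = 121
R = √121 = 11  ⇒  r_B = 11 − 8 = 3

rB=3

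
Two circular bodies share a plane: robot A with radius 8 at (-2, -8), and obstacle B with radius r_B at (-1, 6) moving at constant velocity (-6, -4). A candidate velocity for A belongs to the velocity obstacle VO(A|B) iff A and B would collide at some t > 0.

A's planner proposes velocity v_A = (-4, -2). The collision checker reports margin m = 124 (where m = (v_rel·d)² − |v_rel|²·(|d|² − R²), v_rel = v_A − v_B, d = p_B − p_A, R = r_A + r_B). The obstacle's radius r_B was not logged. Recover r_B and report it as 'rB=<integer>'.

m = 124
d = (1, 14);  v_rel = (2, 2),  |v_rel|² = 8
v_rel×d = (2)·(14) − (2)·(1) = 26
since m = R²·8 − 26²:  R² = (676 + 124) / 8 = 100
R = √100 = 10  ⇒  r_B = 10 − 8 = 2

rB=2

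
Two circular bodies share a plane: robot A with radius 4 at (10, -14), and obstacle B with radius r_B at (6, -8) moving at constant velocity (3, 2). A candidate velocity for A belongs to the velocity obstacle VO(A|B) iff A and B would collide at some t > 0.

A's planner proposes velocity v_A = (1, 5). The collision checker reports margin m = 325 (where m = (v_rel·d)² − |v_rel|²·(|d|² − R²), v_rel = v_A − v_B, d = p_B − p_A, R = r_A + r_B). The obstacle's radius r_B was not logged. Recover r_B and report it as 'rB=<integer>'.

m = 325
d = (-4, 6);  v_rel = (-2, 3),  |v_rel|² = 13
v_rel×d = (-2)·(6) − (3)·(-4) = 0
since m = R²·13 − 0²:  R² = (0 + 325) / 13 = 25
R = √25 = 5  ⇒  r_B = 5 − 4 = 1

rB=1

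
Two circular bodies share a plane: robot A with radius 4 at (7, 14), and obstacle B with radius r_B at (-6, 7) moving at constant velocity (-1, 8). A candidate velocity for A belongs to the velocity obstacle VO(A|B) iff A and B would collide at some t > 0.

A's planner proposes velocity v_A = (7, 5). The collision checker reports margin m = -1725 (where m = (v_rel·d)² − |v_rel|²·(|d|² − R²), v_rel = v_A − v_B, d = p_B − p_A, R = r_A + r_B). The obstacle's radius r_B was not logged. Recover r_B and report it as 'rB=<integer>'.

m = -1725
d = (-13, -7);  v_rel = (8, -3),  |v_rel|² = 73
v_rel×d = (8)·(-7) − (-3)·(-13) = -95
since m = R²·73 − (-95)²:  R² = (9025 + -1725) / 73 = 100
R = √100 = 10  ⇒  r_B = 10 − 4 = 6

rB=6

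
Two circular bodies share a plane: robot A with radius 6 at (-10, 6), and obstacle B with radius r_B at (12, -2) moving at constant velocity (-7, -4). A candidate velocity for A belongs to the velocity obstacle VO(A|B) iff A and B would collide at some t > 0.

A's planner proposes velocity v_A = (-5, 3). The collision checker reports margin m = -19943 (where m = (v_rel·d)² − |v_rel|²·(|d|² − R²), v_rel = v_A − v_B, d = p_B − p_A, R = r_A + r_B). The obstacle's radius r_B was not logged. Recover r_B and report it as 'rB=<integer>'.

m = -19943
d = (22, -8);  v_rel = (2, 7),  |v_rel|² = 53
v_rel×d = (2)·(-8) − (7)·(22) = -170
since m = R²·53 − (-170)²:  R² = (28900 + -19943) / 53 = 169
R = √169 = 13  ⇒  r_B = 13 − 6 = 7

rB=7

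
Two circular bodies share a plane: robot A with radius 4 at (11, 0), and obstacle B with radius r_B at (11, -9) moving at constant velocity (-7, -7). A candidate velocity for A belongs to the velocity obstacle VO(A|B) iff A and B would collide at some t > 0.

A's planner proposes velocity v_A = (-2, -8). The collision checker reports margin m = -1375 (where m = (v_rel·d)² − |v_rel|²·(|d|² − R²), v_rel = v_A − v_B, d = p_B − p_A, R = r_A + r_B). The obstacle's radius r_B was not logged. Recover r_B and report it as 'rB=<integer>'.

m = -1375
d = (0, -9);  v_rel = (5, -1),  |v_rel|² = 26
v_rel×d = (5)·(-9) − (-1)·(0) = -45
since m = R²·26 − (-45)²:  R² = (2025 + -1375) / 26 = 25
R = √25 = 5  ⇒  r_B = 5 − 4 = 1

rB=1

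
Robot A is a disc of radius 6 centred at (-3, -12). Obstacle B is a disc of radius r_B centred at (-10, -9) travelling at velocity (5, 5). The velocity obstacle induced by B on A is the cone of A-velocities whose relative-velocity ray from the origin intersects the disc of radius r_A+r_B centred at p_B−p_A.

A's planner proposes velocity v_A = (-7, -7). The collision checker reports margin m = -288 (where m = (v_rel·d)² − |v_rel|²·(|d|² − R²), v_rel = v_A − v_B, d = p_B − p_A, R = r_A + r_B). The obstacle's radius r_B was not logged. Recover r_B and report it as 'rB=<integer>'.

m = -288
d = (-7, 3);  v_rel = (-12, -12),  |v_rel|² = 288
v_rel×d = (-12)·(3) − (-12)·(-7) = -120
since m = R²·288 − (-120)²:  R² = (14400 + -288) / 288 = 49
R = √49 = 7  ⇒  r_B = 7 − 6 = 1

rB=1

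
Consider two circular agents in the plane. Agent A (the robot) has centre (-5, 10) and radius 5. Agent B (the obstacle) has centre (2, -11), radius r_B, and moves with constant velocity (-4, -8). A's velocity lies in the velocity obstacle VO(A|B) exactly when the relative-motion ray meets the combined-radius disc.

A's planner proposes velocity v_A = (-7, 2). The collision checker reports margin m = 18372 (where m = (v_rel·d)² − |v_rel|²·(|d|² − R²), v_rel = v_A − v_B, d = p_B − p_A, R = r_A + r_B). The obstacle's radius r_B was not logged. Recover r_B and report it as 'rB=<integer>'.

m = 18372
d = (7, -21);  v_rel = (-3, 10),  |v_rel|² = 109
v_rel×d = (-3)·(-21) − (10)·(7) = -7
since m = R²·109 − (-7)²:  R² = (49 + 18372) / 109 = 169
R = √169 = 13  ⇒  r_B = 13 − 5 = 8

rB=8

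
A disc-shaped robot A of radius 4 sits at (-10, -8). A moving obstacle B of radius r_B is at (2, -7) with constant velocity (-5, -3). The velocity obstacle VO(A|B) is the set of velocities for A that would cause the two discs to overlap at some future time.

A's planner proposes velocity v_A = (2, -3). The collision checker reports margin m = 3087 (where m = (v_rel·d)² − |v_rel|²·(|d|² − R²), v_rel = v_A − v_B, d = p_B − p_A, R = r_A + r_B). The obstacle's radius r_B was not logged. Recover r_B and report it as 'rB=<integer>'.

m = 3087
d = (12, 1);  v_rel = (7, 0),  |v_rel|² = 49
v_rel×d = (7)·(1) − (0)·(12) = 7
since m = R²·49 − 7²:  R² = (49 + 3087) / 49 = 64
R = √64 = 8  ⇒  r_B = 8 − 4 = 4

rB=4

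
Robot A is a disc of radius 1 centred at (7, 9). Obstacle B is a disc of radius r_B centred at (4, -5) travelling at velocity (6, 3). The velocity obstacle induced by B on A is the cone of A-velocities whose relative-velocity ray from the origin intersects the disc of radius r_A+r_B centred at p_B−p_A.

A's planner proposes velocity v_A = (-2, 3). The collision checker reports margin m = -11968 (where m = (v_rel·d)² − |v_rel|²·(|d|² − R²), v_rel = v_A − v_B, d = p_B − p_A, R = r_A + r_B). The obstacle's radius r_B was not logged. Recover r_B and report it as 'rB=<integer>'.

m = -11968
d = (-3, -14);  v_rel = (-8, 0),  |v_rel|² = 64
v_rel×d = (-8)·(-14) − (0)·(-3) = 112
since m = R²·64 − 112²:  R² = (12544 + -11968) / 64 = 9
R = √9 = 3  ⇒  r_B = 3 − 1 = 2

rB=2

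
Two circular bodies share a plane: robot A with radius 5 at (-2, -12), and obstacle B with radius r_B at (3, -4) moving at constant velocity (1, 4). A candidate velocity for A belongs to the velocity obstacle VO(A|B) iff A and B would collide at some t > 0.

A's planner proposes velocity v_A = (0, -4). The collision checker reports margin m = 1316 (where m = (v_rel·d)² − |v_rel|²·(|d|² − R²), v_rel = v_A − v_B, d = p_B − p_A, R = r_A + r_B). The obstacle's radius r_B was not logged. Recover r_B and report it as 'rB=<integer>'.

m = 1316
d = (5, 8);  v_rel = (-1, -8),  |v_rel|² = 65
v_rel×d = (-1)·(8) − (-8)·(5) = 32
since m = R²·65 − 32²:  R² = (1024 + 1316) / 65 = 36
R = √36 = 6  ⇒  r_B = 6 − 5 = 1

rB=1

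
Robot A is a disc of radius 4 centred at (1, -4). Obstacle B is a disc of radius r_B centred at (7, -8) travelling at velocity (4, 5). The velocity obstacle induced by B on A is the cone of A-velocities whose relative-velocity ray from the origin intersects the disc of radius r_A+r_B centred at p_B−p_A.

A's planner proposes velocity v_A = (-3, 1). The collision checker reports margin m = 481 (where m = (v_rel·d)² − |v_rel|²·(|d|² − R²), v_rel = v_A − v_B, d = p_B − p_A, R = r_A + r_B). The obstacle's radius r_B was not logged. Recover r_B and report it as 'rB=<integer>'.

m = 481
d = (6, -4);  v_rel = (-7, -4),  |v_rel|² = 65
v_rel×d = (-7)·(-4) − (-4)·(6) = 52
since m = R²·65 − 52²:  R² = (2704 + 481) / 65 = 49
R = √49 = 7  ⇒  r_B = 7 − 4 = 3

rB=3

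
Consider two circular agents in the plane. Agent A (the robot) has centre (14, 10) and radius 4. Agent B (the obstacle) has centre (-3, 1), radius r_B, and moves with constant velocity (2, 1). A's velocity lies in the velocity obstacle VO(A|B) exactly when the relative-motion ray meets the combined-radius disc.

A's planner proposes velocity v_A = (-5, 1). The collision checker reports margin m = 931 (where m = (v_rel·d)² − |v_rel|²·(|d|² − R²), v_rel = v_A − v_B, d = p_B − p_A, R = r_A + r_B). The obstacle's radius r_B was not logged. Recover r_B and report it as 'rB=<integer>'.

m = 931
d = (-17, -9);  v_rel = (-7, 0),  |v_rel|² = 49
v_rel×d = (-7)·(-9) − (0)·(-17) = 63
since m = R²·49 − 63²:  R² = (3969 + 931) / 49 = 100
R = √100 = 10  ⇒  r_B = 10 − 4 = 6

rB=6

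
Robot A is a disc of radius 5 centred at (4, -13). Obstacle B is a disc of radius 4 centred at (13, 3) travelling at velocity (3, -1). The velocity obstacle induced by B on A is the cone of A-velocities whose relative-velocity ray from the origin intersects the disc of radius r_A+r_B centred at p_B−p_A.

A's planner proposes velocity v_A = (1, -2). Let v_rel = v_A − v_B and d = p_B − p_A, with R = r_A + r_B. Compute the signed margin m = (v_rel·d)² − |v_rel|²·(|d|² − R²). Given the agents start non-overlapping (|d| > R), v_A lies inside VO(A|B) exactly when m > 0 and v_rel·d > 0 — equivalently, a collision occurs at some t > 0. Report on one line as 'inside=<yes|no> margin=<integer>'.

d = (9, 16),  |d|² = 337;  R = 5+4 = 9,  c = 337−9² = 256
v_rel = (-2, -1),  |v_rel|² = 5;  v_rel·d = (-2)·(9) + (-1)·(16) = -34
5·t² + 68·t + 256 = 0  ⇒  m = (-34)² − 5·256 = -124
m = -124 < 0,  v_rel·d = -34 < 0  ⇒  outside

inside=no margin=-124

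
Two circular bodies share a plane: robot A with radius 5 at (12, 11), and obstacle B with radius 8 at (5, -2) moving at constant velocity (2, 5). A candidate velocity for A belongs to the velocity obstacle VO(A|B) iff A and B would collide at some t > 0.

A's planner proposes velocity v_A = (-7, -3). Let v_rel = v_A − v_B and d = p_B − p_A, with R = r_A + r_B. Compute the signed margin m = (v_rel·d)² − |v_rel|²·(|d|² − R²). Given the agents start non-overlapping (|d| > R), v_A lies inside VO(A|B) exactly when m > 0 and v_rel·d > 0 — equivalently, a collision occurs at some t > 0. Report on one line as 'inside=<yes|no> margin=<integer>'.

d = (-7, -13),  |d|² = 218;  R = 5+8 = 13,  c = 218−13² = 49
v_rel = (-9, -8),  |v_rel|² = 145;  v_rel·d = (-9)·(-7) + (-8)·(-13) = 167
145·t² − 334·t + 49 = 0  ⇒  m = 167² − 145·49 = 20784
m = 20784 > 0,  v_rel·d = 167 > 0  ⇒  inside

inside=yes margin=20784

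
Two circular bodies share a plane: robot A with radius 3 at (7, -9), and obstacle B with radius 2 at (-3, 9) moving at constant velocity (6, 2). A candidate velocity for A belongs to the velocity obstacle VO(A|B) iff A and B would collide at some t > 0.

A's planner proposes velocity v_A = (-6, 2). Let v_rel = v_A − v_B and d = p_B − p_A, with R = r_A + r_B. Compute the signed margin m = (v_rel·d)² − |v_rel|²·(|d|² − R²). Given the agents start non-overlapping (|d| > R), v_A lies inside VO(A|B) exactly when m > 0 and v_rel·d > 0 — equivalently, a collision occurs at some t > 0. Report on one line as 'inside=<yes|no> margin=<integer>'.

d = (-10, 18),  |d|² = 424;  R = 3+2 = 5,  c = 424−5² = 399
v_rel = (-12, 0),  |v_rel|² = 144;  v_rel·d = (-12)·(-10) + (0)·(18) = 120
144·t² − 240·t + 399 = 0  ⇒  m = 120² − 144·399 = -43056
m = -43056 < 0,  v_rel·d = 120 > 0  ⇒  outside

inside=no margin=-43056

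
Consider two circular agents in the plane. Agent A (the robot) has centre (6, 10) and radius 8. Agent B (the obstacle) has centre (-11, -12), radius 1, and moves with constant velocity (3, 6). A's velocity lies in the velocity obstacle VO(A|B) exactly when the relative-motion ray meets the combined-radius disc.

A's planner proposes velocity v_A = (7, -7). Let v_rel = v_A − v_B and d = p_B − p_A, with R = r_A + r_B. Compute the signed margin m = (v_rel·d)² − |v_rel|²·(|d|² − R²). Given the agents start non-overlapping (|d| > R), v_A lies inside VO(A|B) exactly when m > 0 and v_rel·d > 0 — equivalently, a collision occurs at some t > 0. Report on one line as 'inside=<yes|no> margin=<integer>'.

d = (-17, -22),  |d|² = 773;  R = 8+1 = 9,  c = 773−9² = 692
v_rel = (4, -13),  |v_rel|² = 185;  v_rel·d = (4)·(-17) + (-13)·(-22) = 218
185·t² − 436·t + 692 = 0  ⇒  m = 218² − 185·692 = -80496
m = -80496 < 0,  v_rel·d = 218 > 0  ⇒  outside

inside=no margin=-80496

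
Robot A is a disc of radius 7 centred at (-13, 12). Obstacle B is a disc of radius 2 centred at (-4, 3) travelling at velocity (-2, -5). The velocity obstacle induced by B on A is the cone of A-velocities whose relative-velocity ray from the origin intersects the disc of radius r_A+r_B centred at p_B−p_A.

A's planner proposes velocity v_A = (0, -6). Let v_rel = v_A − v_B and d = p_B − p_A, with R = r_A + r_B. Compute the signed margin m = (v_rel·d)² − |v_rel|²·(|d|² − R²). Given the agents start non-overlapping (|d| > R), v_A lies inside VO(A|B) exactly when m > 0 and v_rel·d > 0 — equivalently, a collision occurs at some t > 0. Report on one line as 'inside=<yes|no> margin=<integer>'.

d = (9, -9),  |d|² = 162;  R = 7+2 = 9,  c = 162−9² = 81
v_rel = (2, -1),  |v_rel|² = 5;  v_rel·d = (2)·(9) + (-1)·(-9) = 27
5·t² − 54·t + 81 = 0  ⇒  m = 27² − 5·81 = 324
m = 324 > 0,  v_rel·d = 27 > 0  ⇒  inside

inside=yes margin=324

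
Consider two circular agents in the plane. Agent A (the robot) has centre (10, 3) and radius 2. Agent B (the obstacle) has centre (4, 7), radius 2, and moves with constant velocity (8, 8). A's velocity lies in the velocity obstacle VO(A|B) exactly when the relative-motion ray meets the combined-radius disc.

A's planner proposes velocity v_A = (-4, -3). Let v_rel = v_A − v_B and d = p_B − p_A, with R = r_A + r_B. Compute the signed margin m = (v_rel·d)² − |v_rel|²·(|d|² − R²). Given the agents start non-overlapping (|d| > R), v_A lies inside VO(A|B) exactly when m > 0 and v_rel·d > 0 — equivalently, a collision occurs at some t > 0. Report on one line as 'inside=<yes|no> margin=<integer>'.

d = (-6, 4),  |d|² = 52;  R = 2+2 = 4,  c = 52−4² = 36
v_rel = (-12, -11),  |v_rel|² = 265;  v_rel·d = (-12)·(-6) + (-11)·(4) = 28
265·t² − 56·t + 36 = 0  ⇒  m = 28² − 265·36 = -8756
m = -8756 < 0,  v_rel·d = 28 > 0  ⇒  outside

inside=no margin=-8756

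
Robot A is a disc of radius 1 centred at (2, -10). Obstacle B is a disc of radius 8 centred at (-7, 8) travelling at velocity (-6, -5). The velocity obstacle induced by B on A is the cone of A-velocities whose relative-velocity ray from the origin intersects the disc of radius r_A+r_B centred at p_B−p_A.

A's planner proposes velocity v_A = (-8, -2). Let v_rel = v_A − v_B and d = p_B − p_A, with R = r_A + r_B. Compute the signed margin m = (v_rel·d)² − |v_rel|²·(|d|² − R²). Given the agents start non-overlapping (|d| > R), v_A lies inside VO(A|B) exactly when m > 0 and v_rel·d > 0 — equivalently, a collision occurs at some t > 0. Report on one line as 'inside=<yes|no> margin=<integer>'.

d = (-9, 18),  |d|² = 405;  R = 1+8 = 9,  c = 405−9² = 324
v_rel = (-2, 3),  |v_rel|² = 13;  v_rel·d = (-2)·(-9) + (3)·(18) = 72
13·t² − 144·t + 324 = 0  ⇒  m = 72² − 13·324 = 972
m = 972 > 0,  v_rel·d = 72 > 0  ⇒  inside

inside=yes margin=972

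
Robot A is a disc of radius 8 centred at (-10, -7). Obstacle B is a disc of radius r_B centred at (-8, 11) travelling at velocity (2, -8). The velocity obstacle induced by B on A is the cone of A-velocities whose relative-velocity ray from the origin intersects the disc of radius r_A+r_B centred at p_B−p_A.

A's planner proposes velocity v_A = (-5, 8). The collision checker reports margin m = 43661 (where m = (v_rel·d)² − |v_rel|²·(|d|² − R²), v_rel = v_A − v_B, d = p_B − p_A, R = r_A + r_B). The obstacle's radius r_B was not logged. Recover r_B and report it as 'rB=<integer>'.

m = 43661
d = (2, 18);  v_rel = (-7, 16),  |v_rel|² = 305
v_rel×d = (-7)·(18) − (16)·(2) = -158
since m = R²·305 − (-158)²:  R² = (24964 + 43661) / 305 = 225
R = √225 = 15  ⇒  r_B = 15 − 8 = 7

rB=7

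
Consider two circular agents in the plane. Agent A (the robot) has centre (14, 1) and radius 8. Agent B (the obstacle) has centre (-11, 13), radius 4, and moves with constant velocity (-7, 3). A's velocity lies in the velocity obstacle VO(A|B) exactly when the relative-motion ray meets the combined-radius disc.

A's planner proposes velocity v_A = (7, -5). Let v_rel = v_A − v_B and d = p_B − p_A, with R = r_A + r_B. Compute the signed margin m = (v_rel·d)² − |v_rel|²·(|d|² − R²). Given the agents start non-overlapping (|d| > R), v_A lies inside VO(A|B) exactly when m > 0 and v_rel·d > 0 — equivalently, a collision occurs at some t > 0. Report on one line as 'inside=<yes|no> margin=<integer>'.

d = (-25, 12),  |d|² = 769;  R = 8+4 = 12,  c = 769−12² = 625
v_rel = (14, -8),  |v_rel|² = 260;  v_rel·d = (14)·(-25) + (-8)·(12) = -446
260·t² + 892·t + 625 = 0  ⇒  m = (-446)² − 260·625 = 36416
m = 36416 > 0,  v_rel·d = -446 < 0  ⇒  outside

inside=no margin=36416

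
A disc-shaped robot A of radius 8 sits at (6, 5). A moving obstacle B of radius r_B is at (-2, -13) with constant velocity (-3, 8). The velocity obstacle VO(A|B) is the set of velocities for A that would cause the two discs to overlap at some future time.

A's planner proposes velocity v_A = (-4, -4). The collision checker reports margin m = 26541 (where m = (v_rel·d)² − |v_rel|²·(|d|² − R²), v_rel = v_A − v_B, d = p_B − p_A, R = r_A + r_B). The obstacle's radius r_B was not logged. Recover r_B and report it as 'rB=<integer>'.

m = 26541
d = (-8, -18);  v_rel = (-1, -12),  |v_rel|² = 145
v_rel×d = (-1)·(-18) − (-12)·(-8) = -78
since m = R²·145 − (-78)²:  R² = (6084 + 26541) / 145 = 225
R = √225 = 15  ⇒  r_B = 15 − 8 = 7

rB=7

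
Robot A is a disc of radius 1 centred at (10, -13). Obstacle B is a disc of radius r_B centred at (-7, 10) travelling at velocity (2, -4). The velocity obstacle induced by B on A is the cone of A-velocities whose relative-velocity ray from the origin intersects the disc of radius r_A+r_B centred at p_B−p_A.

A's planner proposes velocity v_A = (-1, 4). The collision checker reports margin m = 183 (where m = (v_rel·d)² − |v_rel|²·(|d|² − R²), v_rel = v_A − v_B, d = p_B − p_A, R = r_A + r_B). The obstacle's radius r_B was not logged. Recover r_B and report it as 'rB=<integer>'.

m = 183
d = (-17, 23);  v_rel = (-3, 8),  |v_rel|² = 73
v_rel×d = (-3)·(23) − (8)·(-17) = 67
since m = R²·73 − 67²:  R² = (4489 + 183) / 73 = 64
R = √64 = 8  ⇒  r_B = 8 − 1 = 7

rB=7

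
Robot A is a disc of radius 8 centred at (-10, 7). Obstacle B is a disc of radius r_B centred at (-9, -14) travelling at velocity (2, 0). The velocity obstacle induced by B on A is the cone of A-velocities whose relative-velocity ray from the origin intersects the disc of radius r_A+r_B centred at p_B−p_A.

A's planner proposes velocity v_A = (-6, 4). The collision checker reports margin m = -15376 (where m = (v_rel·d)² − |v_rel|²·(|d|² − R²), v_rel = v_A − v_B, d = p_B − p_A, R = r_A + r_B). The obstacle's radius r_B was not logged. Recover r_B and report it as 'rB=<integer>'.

m = -15376
d = (1, -21);  v_rel = (-8, 4),  |v_rel|² = 80
v_rel×d = (-8)·(-21) − (4)·(1) = 164
since m = R²·80 − 164²:  R² = (26896 + -15376) / 80 = 144
R = √144 = 12  ⇒  r_B = 12 − 8 = 4

rB=4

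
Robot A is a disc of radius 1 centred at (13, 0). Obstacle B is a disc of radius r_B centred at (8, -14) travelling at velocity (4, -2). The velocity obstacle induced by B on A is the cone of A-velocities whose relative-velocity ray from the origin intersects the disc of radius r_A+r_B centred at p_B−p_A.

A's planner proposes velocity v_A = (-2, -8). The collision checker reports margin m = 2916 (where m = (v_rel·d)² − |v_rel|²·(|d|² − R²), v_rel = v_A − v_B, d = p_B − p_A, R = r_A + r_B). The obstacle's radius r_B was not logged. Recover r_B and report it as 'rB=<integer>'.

m = 2916
d = (-5, -14);  v_rel = (-6, -6),  |v_rel|² = 72
v_rel×d = (-6)·(-14) − (-6)·(-5) = 54
since m = R²·72 − 54²:  R² = (2916 + 2916) / 72 = 81
R = √81 = 9  ⇒  r_B = 9 − 1 = 8

rB=8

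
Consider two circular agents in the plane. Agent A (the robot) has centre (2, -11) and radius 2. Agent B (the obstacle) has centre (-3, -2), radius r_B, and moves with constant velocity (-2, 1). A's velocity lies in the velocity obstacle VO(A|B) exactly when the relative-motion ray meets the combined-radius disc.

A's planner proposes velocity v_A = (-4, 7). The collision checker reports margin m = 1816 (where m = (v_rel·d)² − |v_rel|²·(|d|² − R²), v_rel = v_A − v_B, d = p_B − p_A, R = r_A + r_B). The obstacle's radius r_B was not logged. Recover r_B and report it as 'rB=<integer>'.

m = 1816
d = (-5, 9);  v_rel = (-2, 6),  |v_rel|² = 40
v_rel×d = (-2)·(9) − (6)·(-5) = 12
since m = R²·40 − 12²:  R² = (144 + 1816) / 40 = 49
R = √49 = 7  ⇒  r_B = 7 − 2 = 5

rB=5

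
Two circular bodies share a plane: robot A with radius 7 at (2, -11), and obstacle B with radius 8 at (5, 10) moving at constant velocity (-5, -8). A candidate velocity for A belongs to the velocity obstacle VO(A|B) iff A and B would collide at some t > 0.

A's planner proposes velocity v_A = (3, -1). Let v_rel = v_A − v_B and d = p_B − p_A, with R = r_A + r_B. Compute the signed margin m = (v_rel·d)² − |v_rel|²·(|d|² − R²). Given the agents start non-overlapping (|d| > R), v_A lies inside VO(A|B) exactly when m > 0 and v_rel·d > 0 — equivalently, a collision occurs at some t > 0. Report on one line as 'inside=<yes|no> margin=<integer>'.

d = (3, 21),  |d|² = 450;  R = 7+8 = 15,  c = 450−15² = 225
v_rel = (8, 7),  |v_rel|² = 113;  v_rel·d = (8)·(3) + (7)·(21) = 171
113·t² − 342·t + 225 = 0  ⇒  m = 171² − 113·225 = 3816
m = 3816 > 0,  v_rel·d = 171 > 0  ⇒  inside

inside=yes margin=3816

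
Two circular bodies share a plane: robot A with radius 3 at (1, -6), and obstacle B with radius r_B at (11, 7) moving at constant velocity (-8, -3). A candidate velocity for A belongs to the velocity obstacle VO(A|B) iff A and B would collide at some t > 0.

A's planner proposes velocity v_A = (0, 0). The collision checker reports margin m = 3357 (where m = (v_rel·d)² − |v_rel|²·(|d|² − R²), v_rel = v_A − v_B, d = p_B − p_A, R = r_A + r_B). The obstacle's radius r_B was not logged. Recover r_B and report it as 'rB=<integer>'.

m = 3357
d = (10, 13);  v_rel = (8, 3),  |v_rel|² = 73
v_rel×d = (8)·(13) − (3)·(10) = 74
since m = R²·73 − 74²:  R² = (5476 + 3357) / 73 = 121
R = √121 = 11  ⇒  r_B = 11 − 3 = 8

rB=8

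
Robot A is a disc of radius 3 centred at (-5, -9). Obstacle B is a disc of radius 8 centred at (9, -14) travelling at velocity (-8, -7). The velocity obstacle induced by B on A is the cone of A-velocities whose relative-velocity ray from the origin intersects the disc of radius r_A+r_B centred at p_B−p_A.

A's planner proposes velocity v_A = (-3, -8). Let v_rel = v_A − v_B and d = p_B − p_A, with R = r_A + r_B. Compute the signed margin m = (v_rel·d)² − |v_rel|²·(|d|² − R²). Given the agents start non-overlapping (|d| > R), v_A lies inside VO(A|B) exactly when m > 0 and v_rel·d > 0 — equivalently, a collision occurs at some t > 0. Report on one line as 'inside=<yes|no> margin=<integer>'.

d = (14, -5),  |d|² = 221;  R = 3+8 = 11,  c = 221−11² = 100
v_rel = (5, -1),  |v_rel|² = 26;  v_rel·d = (5)·(14) + (-1)·(-5) = 75
26·t² − 150·t + 100 = 0  ⇒  m = 75² − 26·100 = 3025
m = 3025 > 0,  v_rel·d = 75 > 0  ⇒  inside

inside=yes margin=3025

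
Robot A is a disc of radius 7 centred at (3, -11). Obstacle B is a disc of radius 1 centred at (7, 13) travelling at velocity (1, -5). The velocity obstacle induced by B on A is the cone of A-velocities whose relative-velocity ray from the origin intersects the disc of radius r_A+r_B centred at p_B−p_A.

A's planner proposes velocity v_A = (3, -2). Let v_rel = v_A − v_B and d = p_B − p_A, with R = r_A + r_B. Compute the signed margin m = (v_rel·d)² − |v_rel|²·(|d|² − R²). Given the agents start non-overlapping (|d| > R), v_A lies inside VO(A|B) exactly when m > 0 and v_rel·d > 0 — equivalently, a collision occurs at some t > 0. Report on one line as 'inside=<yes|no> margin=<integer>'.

d = (4, 24),  |d|² = 592;  R = 7+1 = 8,  c = 592−8² = 528
v_rel = (2, 3),  |v_rel|² = 13;  v_rel·d = (2)·(4) + (3)·(24) = 80
13·t² − 160·t + 528 = 0  ⇒  m = 80² − 13·528 = -464
m = -464 < 0,  v_rel·d = 80 > 0  ⇒  outside

inside=no margin=-464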